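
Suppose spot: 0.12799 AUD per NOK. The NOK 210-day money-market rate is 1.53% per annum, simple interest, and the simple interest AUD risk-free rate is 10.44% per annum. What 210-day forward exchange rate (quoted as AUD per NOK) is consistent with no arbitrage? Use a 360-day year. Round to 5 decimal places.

0.13458

T = 210/360 years.
AUD accumulates by 1 + 0.1044×210/360 = 1.060900.
Growth of 1 NOK over T: 1 + 0.0153×210/360 = 1.008925.
CIP: F = S · (grow AUD)/(grow NOK) = 0.12799 × 1.060900/1.008925 = 0.1345834 AUD per NOK.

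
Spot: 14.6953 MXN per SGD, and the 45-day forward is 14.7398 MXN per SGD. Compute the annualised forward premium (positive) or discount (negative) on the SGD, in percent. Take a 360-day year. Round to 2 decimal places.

T = 45/360 years.
SGD trades forward at +0.30282% vs spot over the period.
Annualise by dividing by T: 0.0030282 / (45/360) = 0.024226 → 2.42%.

+2.42%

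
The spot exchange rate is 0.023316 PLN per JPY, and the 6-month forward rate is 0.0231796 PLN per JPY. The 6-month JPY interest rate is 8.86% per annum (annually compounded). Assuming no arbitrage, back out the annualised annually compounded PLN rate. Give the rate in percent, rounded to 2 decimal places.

7.59%

T = 6/12 years.
By CIP, F/S equals the PLN-to-JPY growth ratio: 0.0231796/0.023316 = 0.9941499.
The JPY side grows by (1 + 0.0886)^(6/12) = 1.043360.
So the PLN growth factor = 1.0372562.
r = 1.0372562^(12/6) − 1 = 0.075900 → 7.59%.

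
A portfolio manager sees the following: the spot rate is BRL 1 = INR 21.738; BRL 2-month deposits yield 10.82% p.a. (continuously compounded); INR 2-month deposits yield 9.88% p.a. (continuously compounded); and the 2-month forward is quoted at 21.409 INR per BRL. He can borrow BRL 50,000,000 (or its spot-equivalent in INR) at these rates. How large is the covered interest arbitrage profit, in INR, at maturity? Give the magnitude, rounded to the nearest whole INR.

INR 15,016,901

T = 2/12 years.
Keep in BRL, deliver into the forward: 50,000,000·1.018196915721·21.409 = INR 1,089,928,888.43.
Swap to INR now, deposit: 50,000,000·21.738·1.016602989455 = INR 1,104,945,789.24.
The quoted forward undervalues BRL, so borrow BRL, convert to INR at spot, deposit the INR at 9.88%, and buy BRL forward at 21.409 to cover the loan.
The gap between the two covered legs is INR 15,016,901.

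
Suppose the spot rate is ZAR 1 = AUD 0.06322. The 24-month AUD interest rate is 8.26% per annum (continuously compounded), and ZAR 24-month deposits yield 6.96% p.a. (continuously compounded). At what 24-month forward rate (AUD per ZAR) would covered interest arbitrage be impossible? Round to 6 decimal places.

T = 2 years.
AUD growth factor: e^(0.0826×2) = 1.179629.
ZAR accumulates by e^(0.0696×2) = 1.1493539.
Forward (AUD per ZAR) = 0.06322 × 1.179629 / 1.1493539 = 0.06488528.

0.064885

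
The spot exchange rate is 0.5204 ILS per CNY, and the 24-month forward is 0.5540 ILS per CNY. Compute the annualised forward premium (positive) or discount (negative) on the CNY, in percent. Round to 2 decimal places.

T = 2 years.
CNY trades forward at +6.45657% vs spot over the period.
Annualise by dividing by T: 0.0645657 / 2 = 0.032283 → 3.23%.

+3.23%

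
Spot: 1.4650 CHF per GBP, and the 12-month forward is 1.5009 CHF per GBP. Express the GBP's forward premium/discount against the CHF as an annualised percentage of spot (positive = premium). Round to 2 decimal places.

T = 1 year.
(F − S)/S = (1.5009 − 1.465)/1.465 = 0.0245051.
Per annum: 0.0245051 / 1 = 0.024505 = 2.45%.

+2.45%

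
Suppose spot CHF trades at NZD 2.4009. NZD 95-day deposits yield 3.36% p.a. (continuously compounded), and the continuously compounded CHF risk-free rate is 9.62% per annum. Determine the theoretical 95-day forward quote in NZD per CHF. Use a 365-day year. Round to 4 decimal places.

T = 95/365 years.
Growth of 1 NZD over T: e^(0.0336×95/365) = 1.0087836.
CHF accumulates by e^(0.0962×95/365) = 1.0253544.
Forward (NZD per CHF) = 2.4009 × 1.0087836 / 1.0253544 = 2.362099.

2.3621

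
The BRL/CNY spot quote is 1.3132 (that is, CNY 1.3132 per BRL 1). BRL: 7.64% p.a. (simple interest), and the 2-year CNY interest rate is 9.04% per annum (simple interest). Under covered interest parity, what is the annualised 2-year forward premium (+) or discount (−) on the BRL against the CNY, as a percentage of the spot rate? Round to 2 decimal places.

T = 2 years.
CIP forward (CNY per BRL) = 1.3132 × 1.180800/1.152800 = 1.3450959.
(F − S)/S ÷ T = (1.3450959 − 1.3132)/1.3132/2 = 0.012144 → 1.21%.

+1.21%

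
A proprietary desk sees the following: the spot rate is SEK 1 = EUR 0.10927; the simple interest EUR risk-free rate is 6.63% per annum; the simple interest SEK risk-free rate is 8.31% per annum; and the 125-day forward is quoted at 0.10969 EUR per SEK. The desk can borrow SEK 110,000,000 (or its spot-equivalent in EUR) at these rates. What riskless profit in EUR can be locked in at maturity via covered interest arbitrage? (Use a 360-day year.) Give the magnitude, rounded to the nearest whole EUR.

EUR 117,648

T = 125/360 years.
Keep in SEK, deliver into the forward: 110,000,000·1.0288541667·0.10969 = EUR 12,414,051.49.
Swap to EUR now, deposit: 110,000,000·0.10927·1.0230208333 = EUR 12,296,403.51.
The quoted forward overvalues SEK, so borrow EUR, buy SEK at spot, deposit the SEK at 8.31%, and sell the proceeds forward at 0.10969.
The gap between the two covered legs is EUR 117,648.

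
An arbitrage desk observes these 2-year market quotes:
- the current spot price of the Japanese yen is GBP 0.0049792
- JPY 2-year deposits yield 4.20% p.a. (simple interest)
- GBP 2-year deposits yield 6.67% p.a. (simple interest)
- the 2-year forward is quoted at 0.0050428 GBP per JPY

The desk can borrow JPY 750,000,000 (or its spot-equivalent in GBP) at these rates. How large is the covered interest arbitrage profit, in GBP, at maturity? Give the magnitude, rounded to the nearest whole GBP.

GBP 132,773

T = 2 years.
Invest the JPY and cover forward: 750,000,000 × 1.084000 × 0.0050428 = GBP 4,099,796.40.
Convert at spot and invest in GBP: 750,000,000 × 0.0049792 × 1.133400 = GBP 4,232,568.96.
The quoted forward undervalues JPY, so borrow JPY, convert to GBP at spot, deposit the GBP at 6.67%, and buy JPY forward at 0.0050428 to cover the loan.
Arbitrage profit = |4,099,796.40 − 4,232,568.96| = GBP 132,773.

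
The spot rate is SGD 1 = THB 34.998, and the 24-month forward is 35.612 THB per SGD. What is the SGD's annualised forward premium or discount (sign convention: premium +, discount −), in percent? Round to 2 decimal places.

T = 2 years.
(F − S)/S = (35.612 − 34.998)/34.998 = 0.0175439.
Per annum: 0.0175439 / 2 = 0.008772 = 0.88%.

+0.88%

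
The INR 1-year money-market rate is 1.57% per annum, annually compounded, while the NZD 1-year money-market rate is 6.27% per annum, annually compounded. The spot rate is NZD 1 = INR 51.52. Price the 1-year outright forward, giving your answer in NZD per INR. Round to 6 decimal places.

T = 1 year.
INR accumulates by (1 + 0.0157)^1 = 1.015700.
NZD growth factor: (1 + 0.0627)^1 = 1.062700.
CIP: F = S · (grow INR)/(grow NZD) = 51.52 × 1.015700/1.062700 = 49.24143 INR per NZD.
Invert for NZD per INR: 1 / 49.24143 = 0.020308.

0.020308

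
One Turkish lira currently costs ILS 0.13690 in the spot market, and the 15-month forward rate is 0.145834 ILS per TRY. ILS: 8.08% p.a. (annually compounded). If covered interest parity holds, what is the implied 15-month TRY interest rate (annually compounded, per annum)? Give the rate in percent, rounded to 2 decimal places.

2.75%

T = 15/12 years.
By CIP, F/S equals the ILS-to-TRY growth ratio: 0.145834/0.1369 = 1.0652593.
ILS growth factor: (1 + 0.0808)^(15/12) = 1.1020002.
Hence g_TRY = 1.0344901.
r = 1.0344901^(12/15) − 1 = 0.027498 → 2.75%.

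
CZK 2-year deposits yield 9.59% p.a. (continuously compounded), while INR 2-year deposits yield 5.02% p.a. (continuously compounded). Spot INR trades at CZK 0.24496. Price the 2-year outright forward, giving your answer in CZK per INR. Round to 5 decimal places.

T = 2 years.
Growth of 1 CZK over T: e^(0.0959×2) = 1.2114282.
Growth of 1 INR over T: e^(0.0502×2) = 1.1056131.
CIP: F = S · (grow CZK)/(grow INR) = 0.24496 × 1.2114282/1.1056131 = 0.2684044 CZK per INR.

0.26840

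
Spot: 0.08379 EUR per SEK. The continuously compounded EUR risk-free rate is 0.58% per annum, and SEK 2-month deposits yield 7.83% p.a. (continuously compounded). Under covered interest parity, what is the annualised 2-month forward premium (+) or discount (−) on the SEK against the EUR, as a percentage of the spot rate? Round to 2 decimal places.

T = 2/12 years.
F = S · g_EUR/g_SEK = 0.08379 × 1.0009671/1.0131355 = 0.08278363.
(F − S)/S ÷ T = (0.08278363 − 0.08379)/0.08379/(2/12) = -0.072064 → -7.21%.

-7.21%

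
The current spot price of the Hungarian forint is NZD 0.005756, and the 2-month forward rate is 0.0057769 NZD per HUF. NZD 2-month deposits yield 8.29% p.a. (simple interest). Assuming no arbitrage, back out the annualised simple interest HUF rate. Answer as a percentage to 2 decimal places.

T = 2/12 years.
By CIP, F/S equals the NZD-to-HUF growth ratio: 0.0057769/0.005756 = 1.0036310.
The NZD side grows by 1 + 0.0829×2/12 = 1.0138167.
Hence g_HUF = 1.0101488.
(1.0101488 − 1)/T = 0.060893, i.e. 6.09%.

6.09%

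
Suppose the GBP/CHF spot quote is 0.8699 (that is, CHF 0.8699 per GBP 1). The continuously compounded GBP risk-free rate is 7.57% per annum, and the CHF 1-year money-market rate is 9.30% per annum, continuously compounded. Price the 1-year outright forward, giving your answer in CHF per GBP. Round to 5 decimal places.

T = 1 year.
CHF growth factor: e^(0.0930×1) = 1.0974617.
GBP accumulates by e^(0.0757×1) = 1.0786389.
Forward (CHF per GBP) = 0.8699 × 1.0974617 / 1.0786389 = 0.8850802.

0.88508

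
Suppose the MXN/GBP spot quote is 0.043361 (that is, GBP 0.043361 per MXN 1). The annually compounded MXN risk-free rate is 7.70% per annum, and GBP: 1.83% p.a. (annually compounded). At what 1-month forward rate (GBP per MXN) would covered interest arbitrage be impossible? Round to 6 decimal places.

0.043159

T = 1/12 years.
GBP growth factor: (1 + 0.0183)^(1/12) = 1.0015124.
Growth of 1 MXN over T: (1 + 0.0770)^(1/12) = 1.0062008.
CIP: F = S · (grow GBP)/(grow MXN) = 0.043361 × 1.0015124/1.0062008 = 0.04315896 GBP per MXN.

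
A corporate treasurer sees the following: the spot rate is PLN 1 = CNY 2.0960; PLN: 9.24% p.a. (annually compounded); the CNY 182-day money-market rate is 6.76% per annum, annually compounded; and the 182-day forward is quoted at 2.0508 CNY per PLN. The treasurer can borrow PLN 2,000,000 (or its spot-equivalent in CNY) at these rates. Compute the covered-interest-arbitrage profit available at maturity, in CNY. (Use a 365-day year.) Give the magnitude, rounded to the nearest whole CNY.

T = 182/365 years.
Invest the PLN and cover forward: 2,000,000 × 1.045052884 × 2.0508 = CNY 4,286,388.91.
Convert at spot and invest in CNY: 2,000,000 × 2.0960 × 1.033154726 = CNY 4,330,984.61.
The quoted forward undervalues PLN, so borrow PLN, convert to CNY at spot, deposit the CNY at 6.76%, and buy PLN forward at 2.0508 to cover the loan.
The gap between the two covered legs is CNY 44,596.

CNY 44,596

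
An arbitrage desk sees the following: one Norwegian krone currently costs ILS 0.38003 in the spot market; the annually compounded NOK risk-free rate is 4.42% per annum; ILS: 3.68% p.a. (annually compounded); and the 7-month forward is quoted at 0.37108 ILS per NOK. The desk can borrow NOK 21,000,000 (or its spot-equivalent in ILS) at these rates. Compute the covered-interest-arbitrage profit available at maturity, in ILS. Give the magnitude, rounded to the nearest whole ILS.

ILS 158,868

T = 7/12 years.
Route A — deposit NOK, sell forward: 21,000,000 × 1.025550739 × 0.37108 = ILS 7,991,788.73.
Route B — convert at spot, deposit ILS: 21,000,000 × 0.38003 × 1.021304887 = ILS 8,150,656.42.
The quoted forward undervalues NOK, so borrow NOK, convert to ILS at spot, deposit the ILS at 3.68%, and buy NOK forward at 0.37108 to cover the loan.
The gap between the two covered legs is ILS 158,868.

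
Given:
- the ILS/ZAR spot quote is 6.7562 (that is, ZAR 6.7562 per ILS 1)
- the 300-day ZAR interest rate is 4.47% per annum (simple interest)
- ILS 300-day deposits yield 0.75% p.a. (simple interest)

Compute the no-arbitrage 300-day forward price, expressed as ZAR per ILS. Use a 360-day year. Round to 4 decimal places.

T = 300/360 years.
Growth of 1 ZAR over T: 1 + 0.0447×300/360 = 1.037250.
ILS accumulates by 1 + 0.0075×300/360 = 1.006250.
So F = 6.7562 × 1.037250 / 1.006250 = 6.964341 (ZAR/ILS).

6.9643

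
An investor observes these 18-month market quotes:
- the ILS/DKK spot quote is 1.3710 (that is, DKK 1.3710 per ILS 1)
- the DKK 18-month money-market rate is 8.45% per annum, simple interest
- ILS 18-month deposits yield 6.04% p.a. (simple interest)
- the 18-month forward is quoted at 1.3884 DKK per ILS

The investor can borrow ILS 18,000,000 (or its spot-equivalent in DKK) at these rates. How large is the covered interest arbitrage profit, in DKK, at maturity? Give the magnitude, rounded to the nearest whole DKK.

T = 18/12 years.
Route A — deposit ILS, sell forward: 18,000,000 × 1.090600 × 1.3884 = DKK 27,255,402.72.
Route B — convert at spot, deposit DKK: 18,000,000 × 1.3710 × 1.126750 = DKK 27,805,936.50.
The quoted forward undervalues ILS, so borrow ILS, convert to DKK at spot, deposit the DKK at 8.45%, and buy ILS forward at 1.3884 to cover the loan.
Profit = 27,805,936.50 − 27,255,402.72 = DKK 550,534.

DKK 550,534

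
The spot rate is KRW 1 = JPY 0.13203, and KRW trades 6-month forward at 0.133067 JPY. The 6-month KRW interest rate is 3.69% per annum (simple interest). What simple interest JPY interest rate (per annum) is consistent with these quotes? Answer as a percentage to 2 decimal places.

5.29%

T = 6/12 years.
By CIP, F/S equals the JPY-to-KRW growth ratio: 0.133067/0.13203 = 1.0078543.
The KRW side grows by 1 + 0.0369×6/12 = 1.018450.
That pins the JPY growth at 1.0264492.
r = (1.0264492 − 1)/(6/12) = 0.052898 → 5.29%.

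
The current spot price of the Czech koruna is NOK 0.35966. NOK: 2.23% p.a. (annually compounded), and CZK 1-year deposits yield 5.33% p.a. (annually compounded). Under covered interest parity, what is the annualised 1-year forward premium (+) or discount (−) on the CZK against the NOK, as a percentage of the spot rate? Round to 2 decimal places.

T = 1 year.
F = S · g_NOK/g_CZK = 0.35966 × 1.022300/1.053300 = 0.34907473.
(F − S)/S ÷ T = (0.34907473 − 0.35966)/0.35966/1 = -0.029431 → -2.94%.

-2.94%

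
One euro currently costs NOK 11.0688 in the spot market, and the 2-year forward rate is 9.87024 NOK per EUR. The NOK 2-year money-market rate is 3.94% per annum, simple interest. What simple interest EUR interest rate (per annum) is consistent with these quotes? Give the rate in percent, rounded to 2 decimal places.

10.49%

T = 2 years.
By CIP, F/S equals the NOK-to-EUR growth ratio: 9.87024/11.0688 = 0.8917173.
The NOK side grows by 1 + 0.0394×2 = 1.078800.
So the EUR growth factor = 1.2098005.
(1.2098005 − 1)/T = 0.104900, i.e. 10.49%.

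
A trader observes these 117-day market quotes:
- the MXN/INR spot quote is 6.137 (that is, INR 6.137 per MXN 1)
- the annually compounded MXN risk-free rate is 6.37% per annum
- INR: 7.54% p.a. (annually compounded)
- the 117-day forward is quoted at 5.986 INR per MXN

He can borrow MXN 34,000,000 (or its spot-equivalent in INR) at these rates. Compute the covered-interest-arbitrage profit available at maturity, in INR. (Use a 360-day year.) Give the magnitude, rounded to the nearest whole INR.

T = 117/360 years.
Invest the MXN and cover forward: 34,000,000 × 1.02027260745 × 5.986 = INR 207,649,962.16.
Convert at spot and invest in INR: 34,000,000 × 6.137 × 1.02390640672 = INR 213,646,263.01.
The quoted forward undervalues MXN, so borrow MXN, convert to INR at spot, deposit the INR at 7.54%, and buy MXN forward at 5.986 to cover the loan.
The gap between the two covered legs is INR 5,996,301.

INR 5,996,301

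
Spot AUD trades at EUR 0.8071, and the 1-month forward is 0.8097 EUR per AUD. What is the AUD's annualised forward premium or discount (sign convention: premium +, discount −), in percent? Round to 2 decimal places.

+3.87%

T = 1/12 years.
AUD trades forward at +0.32214% vs spot over the period.
Per annum: 0.0032214 / (1/12) = 0.038657 = 3.87%.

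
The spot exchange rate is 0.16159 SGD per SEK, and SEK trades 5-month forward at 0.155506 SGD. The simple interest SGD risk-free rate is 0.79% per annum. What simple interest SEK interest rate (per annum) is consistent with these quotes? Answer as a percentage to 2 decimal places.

10.21%

T = 5/12 years.
CIP gives F = S · g_SGD/g_SEK, so g_SGD/g_SEK = 0.155506/0.16159 = 0.9623492.
SGD growth factor: 1 + 0.0079×5/12 = 1.0032917.
So the SEK growth factor = 1.0425443.
r = (1.0425443 − 1)/(5/12) = 0.102106 → 10.21%.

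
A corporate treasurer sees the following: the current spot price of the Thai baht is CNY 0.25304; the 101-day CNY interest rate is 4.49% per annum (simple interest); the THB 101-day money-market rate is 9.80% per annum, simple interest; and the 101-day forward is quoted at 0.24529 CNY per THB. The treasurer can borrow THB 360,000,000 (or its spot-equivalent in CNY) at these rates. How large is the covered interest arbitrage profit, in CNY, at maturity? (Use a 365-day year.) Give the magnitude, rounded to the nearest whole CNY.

T = 101/365 years.
Route A — deposit THB, sell forward: 360,000,000 × 1.0271178082 × 0.24529 = CNY 90,699,021.78.
Route B — convert at spot, deposit CNY: 360,000,000 × 0.25304 × 1.0124243836 = CNY 92,226,191.77.
The quoted forward undervalues THB, so borrow THB, convert to CNY at spot, deposit the CNY at 4.49%, and buy THB forward at 0.24529 to cover the loan.
The gap between the two covered legs is CNY 1,527,170.

CNY 1,527,170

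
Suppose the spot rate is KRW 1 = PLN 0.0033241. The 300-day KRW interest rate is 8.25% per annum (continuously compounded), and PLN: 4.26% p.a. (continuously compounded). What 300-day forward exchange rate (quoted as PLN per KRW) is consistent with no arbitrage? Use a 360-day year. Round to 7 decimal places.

0.0032154

T = 300/360 years.
PLN accumulates by e^(0.0426×300/360) = 1.0361376.
Growth of 1 KRW over T: e^(0.0825×300/360) = 1.0711684.
Forward (PLN per KRW) = 0.0033241 × 1.0361376 / 1.0711684 = 0.003215391.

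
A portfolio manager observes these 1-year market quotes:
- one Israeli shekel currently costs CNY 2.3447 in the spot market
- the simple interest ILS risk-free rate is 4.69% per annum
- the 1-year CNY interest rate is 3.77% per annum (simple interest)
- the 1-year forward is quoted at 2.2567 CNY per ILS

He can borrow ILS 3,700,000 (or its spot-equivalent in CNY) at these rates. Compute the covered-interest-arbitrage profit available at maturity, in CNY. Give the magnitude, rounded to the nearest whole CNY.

T = 1 year.
Keep in ILS, deliver into the forward: 3,700,000·1.046900·2.2567 = CNY 8,741,395.15.
Swap to CNY now, deposit: 3,700,000·2.3447·1.037700 = CNY 9,002,452.20.
The quoted forward undervalues ILS, so borrow ILS, convert to CNY at spot, deposit the CNY at 3.77%, and buy ILS forward at 2.2567 to cover the loan.
The gap between the two covered legs is CNY 261,057.

CNY 261,057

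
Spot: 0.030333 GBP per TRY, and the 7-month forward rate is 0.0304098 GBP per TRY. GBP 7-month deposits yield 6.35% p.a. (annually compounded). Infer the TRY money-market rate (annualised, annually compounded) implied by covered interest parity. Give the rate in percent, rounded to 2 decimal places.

T = 7/12 years.
F/S = 0.0304098/0.030333 = 1.0025319 = (growth of GBP) / (growth of TRY).
The GBP side grows by (1 + 0.0635)^(7/12) = 1.0365658.
That pins the TRY growth at 1.0339479.
Annualise: 1.0339479^(12/7) − 1 = 0.058900 = 5.89%.

5.89%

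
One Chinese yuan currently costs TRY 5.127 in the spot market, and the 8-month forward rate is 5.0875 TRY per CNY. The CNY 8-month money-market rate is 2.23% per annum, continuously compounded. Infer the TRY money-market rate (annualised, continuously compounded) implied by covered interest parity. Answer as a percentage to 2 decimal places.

T = 8/12 years.
F/S = 5.0875/5.127 = 0.9922957 = (growth of TRY) / (growth of CNY).
The CNY side grows by e^(0.0223×8/12) = 1.0149777.
Hence g_TRY = 1.007158.
r = ln(1.007158)/(8/12) = 0.010699 → 1.07%.

1.07%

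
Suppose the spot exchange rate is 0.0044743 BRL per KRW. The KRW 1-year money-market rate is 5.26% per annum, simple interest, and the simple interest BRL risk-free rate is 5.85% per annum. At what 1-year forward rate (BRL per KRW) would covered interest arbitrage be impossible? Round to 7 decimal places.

T = 1 year.
BRL accumulates by 1 + 0.0585×1 = 1.058500.
KRW growth factor: 1 + 0.0526×1 = 1.052600.
Forward (BRL per KRW) = 0.0044743 × 1.058500 / 1.052600 = 0.004499379.

0.0044994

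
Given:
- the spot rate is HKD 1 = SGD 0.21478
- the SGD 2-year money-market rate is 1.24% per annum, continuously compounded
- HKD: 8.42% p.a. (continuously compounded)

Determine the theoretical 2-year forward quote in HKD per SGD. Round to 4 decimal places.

5.3749

T = 2 years.
SGD growth factor: e^(0.0124×2) = 1.0251101.
HKD growth factor: e^(0.0842×2) = 1.1834099.
So F = 0.21478 × 1.0251101 / 1.1834099 = 0.1860498 (SGD/HKD).
Quoted the other way: 1/0.1860498 = 5.3749 HKD per SGD.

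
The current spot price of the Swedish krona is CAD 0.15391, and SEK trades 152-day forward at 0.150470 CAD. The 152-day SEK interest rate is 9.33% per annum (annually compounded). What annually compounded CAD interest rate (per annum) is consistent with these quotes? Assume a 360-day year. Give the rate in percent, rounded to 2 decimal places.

3.63%

T = 152/360 years.
CIP gives F = S · g_CAD/g_SEK, so g_CAD/g_SEK = 0.15047/0.15391 = 0.9776493.
The SEK side grows by (1 + 0.0933)^(152/360) = 1.0383807.
So the CAD growth factor = 1.0151722.
Annualise: 1.0151722^(360/152) − 1 = 0.036308 = 3.63%.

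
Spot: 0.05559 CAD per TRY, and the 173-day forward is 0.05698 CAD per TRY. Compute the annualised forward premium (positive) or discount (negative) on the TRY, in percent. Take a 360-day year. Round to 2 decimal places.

T = 173/360 years.
(F − S)/S = (0.05698 − 0.05559)/0.05559 = 0.0250045.
Per annum: 0.0250045 / (173/360) = 0.052032 = 5.20%.

+5.20%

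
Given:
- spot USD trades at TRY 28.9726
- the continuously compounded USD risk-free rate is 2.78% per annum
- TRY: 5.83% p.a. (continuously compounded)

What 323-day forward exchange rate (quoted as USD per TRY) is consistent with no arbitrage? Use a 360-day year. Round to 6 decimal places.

0.033584

T = 323/360 years.
TRY accumulates by e^(0.0583×323/360) = 1.0537003.
Growth of 1 USD over T: e^(0.0278×323/360) = 1.0252565.
Forward (TRY per USD) = 28.9726 × 1.0537003 / 1.0252565 = 29.77639.
Quoted the other way: 1/29.77639 = 0.033584 USD per TRY.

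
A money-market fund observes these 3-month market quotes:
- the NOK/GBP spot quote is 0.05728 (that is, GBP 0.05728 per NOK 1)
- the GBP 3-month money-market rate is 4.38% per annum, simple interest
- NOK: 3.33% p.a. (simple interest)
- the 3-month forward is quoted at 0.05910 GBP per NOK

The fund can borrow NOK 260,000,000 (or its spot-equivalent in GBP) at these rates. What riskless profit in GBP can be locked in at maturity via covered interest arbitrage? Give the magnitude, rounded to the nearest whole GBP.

T = 3/12 years.
Keep in NOK, deliver into the forward: 260,000,000·1.008325·0.05910 = GBP 15,493,921.95.
Swap to GBP now, deposit: 260,000,000·0.05728·1.010950 = GBP 15,055,876.16.
The quoted forward overvalues NOK, so borrow GBP, buy NOK at spot, deposit the NOK at 3.33%, and sell the proceeds forward at 0.05910.
Arbitrage profit = |15,493,921.95 − 15,055,876.16| = GBP 438,046.

GBP 438,046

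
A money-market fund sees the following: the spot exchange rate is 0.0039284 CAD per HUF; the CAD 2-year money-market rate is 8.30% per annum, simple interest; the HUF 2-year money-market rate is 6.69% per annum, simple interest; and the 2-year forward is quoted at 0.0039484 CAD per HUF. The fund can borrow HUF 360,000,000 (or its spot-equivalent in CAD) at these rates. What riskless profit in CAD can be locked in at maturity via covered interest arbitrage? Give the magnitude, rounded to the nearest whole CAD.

T = 2 years.
Keep in HUF, deliver into the forward: 360,000,000·1.133800·0.0039484 = CAD 1,611,610.53.
Swap to CAD now, deposit: 360,000,000·0.0039284·1.166000 = CAD 1,648,985.18.
The quoted forward undervalues HUF, so borrow HUF, convert to CAD at spot, deposit the CAD at 8.30%, and buy HUF forward at 0.0039484 to cover the loan.
Profit = 1,648,985.18 − 1,611,610.53 = CAD 37,375.

CAD 37,375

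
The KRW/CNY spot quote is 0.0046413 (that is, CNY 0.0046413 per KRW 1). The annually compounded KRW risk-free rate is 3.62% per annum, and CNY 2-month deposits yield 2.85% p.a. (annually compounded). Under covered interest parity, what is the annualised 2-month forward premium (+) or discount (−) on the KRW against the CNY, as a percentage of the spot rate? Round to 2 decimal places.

T = 2/12 years.
No-arbitrage forward: 0.0046413 × 1.0046946 / 1.0059443 = 0.0046355340 CNY/KRW.
(F − S)/S ÷ T = (0.0046355340 − 0.0046413)/0.0046413/(2/12) = -0.007454 → -0.75%.

-0.75%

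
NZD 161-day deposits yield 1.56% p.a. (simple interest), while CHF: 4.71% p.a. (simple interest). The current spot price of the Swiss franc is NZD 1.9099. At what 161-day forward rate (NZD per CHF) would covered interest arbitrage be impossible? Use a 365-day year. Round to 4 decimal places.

T = 161/365 years.
NZD accumulates by 1 + 0.0156×161/365 = 1.0068811.
CHF accumulates by 1 + 0.0471×161/365 = 1.0207756.
CIP: F = S · (grow NZD)/(grow CHF) = 1.9099 × 1.0068811/1.0207756 = 1.883903 NZD per CHF.

1.8839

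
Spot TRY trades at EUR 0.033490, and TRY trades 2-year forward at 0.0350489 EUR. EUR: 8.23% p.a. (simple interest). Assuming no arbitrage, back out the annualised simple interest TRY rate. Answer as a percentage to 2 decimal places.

5.64%

T = 2 years.
F/S = 0.0350489/0.03349 = 1.0465482 = (growth of EUR) / (growth of TRY).
The EUR side grows by 1 + 0.0823×2 = 1.164600.
So the TRY growth factor = 1.1128011.
(1.1128011 − 1)/T = 0.056401, i.e. 5.64%.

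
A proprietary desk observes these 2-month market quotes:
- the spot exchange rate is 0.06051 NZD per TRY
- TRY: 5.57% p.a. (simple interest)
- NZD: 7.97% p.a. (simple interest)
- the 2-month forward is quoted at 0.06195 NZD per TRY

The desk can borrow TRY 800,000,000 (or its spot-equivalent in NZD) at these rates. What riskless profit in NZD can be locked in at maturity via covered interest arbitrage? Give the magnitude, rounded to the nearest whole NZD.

NZD 969,062

T = 2/12 years.
Invest the TRY and cover forward: 800,000,000 × 1.0092833333 × 0.06195 = NZD 50,020,082.00.
Convert at spot and invest in NZD: 800,000,000 × 0.06051 × 1.0132833333 = NZD 49,051,019.60.
The quoted forward overvalues TRY, so borrow NZD, buy TRY at spot, deposit the TRY at 5.57%, and sell the proceeds forward at 0.06195.
The gap between the two covered legs is NZD 969,062.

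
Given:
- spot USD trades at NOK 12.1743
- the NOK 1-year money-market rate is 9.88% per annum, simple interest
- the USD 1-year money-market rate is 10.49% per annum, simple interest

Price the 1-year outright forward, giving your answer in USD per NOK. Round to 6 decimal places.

0.082596

T = 1 year.
NOK accumulates by 1 + 0.0988×1 = 1.098800.
Growth of 1 USD over T: 1 + 0.1049×1 = 1.104900.
CIP: F = S · (grow NOK)/(grow USD) = 12.1743 × 1.098800/1.104900 = 12.10709 NOK per USD.
Quoted the other way: 1/12.10709 = 0.082596 USD per NOK.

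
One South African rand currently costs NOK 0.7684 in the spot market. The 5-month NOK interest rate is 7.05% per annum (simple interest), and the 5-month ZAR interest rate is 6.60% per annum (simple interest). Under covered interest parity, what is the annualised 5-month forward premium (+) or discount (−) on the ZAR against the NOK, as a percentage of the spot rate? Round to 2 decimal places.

+0.44%

T = 5/12 years.
CIP forward (NOK per ZAR) = 0.7684 × 1.029375/1.027500 = 0.7698022.
Annualised premium = (F − S)/S × (1/T) = (0.7698022 − 0.7684)/0.7684 ÷ (5/12) = 0.44%.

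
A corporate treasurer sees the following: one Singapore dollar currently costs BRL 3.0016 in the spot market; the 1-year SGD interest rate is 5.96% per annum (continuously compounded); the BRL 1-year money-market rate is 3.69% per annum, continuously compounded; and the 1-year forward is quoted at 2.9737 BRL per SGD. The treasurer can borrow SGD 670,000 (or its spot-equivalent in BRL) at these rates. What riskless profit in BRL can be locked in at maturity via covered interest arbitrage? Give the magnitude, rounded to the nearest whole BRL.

BRL 28,068

T = 1 year.
Invest the SGD and cover forward: 670,000 × 1.061411897 × 2.9737 = BRL 2,114,734.77.
Convert at spot and invest in BRL: 670,000 × 3.0016 × 1.037589257 = BRL 2,086,666.70.
The quoted forward overvalues SGD, so borrow BRL, buy SGD at spot, deposit the SGD at 5.96%, and sell the proceeds forward at 2.9737.
The gap between the two covered legs is BRL 28,068.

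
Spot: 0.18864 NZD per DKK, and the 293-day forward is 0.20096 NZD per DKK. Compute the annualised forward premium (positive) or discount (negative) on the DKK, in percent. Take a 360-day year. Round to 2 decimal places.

T = 293/360 years.
DKK trades forward at +6.53096% vs spot over the period.
Annualise by dividing by T: 0.0653096 / (293/360) = 0.080244 → 8.02%.

+8.02%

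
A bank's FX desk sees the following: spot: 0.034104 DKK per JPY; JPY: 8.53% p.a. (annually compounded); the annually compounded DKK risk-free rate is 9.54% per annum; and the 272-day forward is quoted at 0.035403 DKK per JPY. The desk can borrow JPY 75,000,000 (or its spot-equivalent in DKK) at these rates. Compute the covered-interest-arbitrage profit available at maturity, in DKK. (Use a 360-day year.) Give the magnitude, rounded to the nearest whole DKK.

DKK 84,530

T = 272/360 years.
Invest the JPY and cover forward: 75,000,000 × 1.06379967 × 0.035403 = DKK 2,824,627.48.
Convert at spot and invest in DKK: 75,000,000 × 0.034104 × 1.07127113 = DKK 2,740,097.30.
The quoted forward overvalues JPY, so borrow DKK, buy JPY at spot, deposit the JPY at 8.53%, and sell the proceeds forward at 0.035403.
Profit = 2,824,627.48 − 2,740,097.30 = DKK 84,530.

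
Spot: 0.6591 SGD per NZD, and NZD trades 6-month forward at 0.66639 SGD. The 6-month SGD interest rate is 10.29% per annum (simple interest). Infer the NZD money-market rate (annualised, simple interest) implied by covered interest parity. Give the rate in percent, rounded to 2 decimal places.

7.99%

T = 6/12 years.
CIP gives F = S · g_SGD/g_NZD, so g_SGD/g_NZD = 0.66639/0.6591 = 1.0110605.
SGD growth factor: 1 + 0.1029×6/12 = 1.051450.
That pins the NZD growth at 1.0399477.
r = (1.0399477 − 1)/(6/12) = 0.079895 → 7.99%.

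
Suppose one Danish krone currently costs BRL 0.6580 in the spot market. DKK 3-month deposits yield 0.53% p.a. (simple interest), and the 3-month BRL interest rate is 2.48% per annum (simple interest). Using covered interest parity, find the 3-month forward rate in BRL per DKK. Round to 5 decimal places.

T = 3/12 years.
Growth of 1 BRL over T: 1 + 0.0248×3/12 = 1.006200.
DKK growth factor: 1 + 0.0053×3/12 = 1.001325.
CIP: F = S · (grow BRL)/(grow DKK) = 0.658 × 1.006200/1.001325 = 0.6612035 BRL per DKK.

0.66120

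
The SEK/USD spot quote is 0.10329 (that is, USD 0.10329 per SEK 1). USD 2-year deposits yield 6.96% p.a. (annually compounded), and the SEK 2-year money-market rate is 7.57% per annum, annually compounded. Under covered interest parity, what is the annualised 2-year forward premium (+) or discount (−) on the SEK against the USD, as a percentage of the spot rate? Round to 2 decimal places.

T = 2 years.
No-arbitrage forward: 0.10329 × 1.1440442 / 1.1571305 = 0.10212187 USD/SEK.
(F − S)/S ÷ T = (0.10212187 − 0.10329)/0.10329/2 = -0.005655 → -0.57%.

-0.57%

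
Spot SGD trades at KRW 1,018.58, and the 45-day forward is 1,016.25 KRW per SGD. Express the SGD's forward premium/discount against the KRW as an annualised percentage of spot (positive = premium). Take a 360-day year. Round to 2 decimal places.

T = 45/360 years.
Period premium: (1016.25 − 1018.58)/1018.58 = -0.0022875.
Per annum: -0.0022875 / (45/360) = -0.018300 = -1.83%.

-1.83%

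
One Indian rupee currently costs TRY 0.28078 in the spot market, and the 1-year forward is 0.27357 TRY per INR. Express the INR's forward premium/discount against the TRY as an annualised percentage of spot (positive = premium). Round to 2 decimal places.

T = 1 year.
(F − S)/S = (0.27357 − 0.28078)/0.28078 = -0.0256785.
Per annum: -0.0256785 / 1 = -0.025678 = -2.57%.

-2.57%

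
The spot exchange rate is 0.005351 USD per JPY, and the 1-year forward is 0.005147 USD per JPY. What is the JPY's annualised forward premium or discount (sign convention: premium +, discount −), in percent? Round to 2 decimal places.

T = 1 year.
JPY trades forward at -3.81237% vs spot over the period.
Per annum: -0.0381237 / 1 = -0.038124 = -3.81%.

-3.81%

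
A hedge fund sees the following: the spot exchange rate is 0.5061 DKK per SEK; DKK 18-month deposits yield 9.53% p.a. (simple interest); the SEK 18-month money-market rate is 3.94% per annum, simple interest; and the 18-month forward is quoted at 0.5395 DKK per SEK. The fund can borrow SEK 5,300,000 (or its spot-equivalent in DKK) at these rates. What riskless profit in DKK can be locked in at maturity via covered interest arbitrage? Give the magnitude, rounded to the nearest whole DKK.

DKK 37,431

T = 18/12 years.
Keep in SEK, deliver into the forward: 5,300,000·1.059100·0.5395 = DKK 3,028,337.59.
Swap to DKK now, deposit: 5,300,000·0.5061·1.142950 = DKK 3,065,769.07.
The quoted forward undervalues SEK, so borrow SEK, convert to DKK at spot, deposit the DKK at 9.53%, and buy SEK forward at 0.5395 to cover the loan.
The gap between the two covered legs is DKK 37,431.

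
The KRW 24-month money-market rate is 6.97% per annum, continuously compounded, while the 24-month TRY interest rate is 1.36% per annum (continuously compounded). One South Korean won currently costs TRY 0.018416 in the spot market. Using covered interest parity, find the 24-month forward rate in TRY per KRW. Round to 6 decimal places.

T = 2 years.
TRY growth factor: e^(0.0136×2) = 1.0275733.
KRW growth factor: e^(0.0697×2) = 1.1495838.
Forward (TRY per KRW) = 0.018416 × 1.0275733 / 1.1495838 = 0.01646143.

0.016461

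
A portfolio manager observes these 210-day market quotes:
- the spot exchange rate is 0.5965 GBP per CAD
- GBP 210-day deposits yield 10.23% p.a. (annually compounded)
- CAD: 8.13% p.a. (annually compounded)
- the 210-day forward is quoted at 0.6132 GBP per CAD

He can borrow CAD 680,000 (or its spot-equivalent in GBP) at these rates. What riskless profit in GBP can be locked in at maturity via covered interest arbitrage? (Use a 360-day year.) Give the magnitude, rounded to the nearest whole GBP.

T = 210/360 years.
Route A — deposit CAD, sell forward: 680,000 × 1.04665114 × 0.6132 = GBP 436,428.41.
Route B — convert at spot, deposit GBP: 680,000 × 0.5965 × 1.05846107 = GBP 429,332.98.
The quoted forward overvalues CAD, so borrow GBP, buy CAD at spot, deposit the CAD at 8.13%, and sell the proceeds forward at 0.6132.
Profit = 436,428.41 − 429,332.98 = GBP 7,095.

GBP 7,095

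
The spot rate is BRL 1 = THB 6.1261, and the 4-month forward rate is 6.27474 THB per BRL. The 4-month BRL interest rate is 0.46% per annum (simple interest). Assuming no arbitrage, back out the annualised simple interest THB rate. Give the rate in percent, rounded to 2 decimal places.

T = 4/12 years.
CIP gives F = S · g_THB/g_BRL, so g_THB/g_BRL = 6.27474/6.1261 = 1.0242634.
The BRL side grows by 1 + 0.0046×4/12 = 1.0015333.
Hence g_THB = 1.0258339.
(1.0258339 − 1)/T = 0.077502, i.e. 7.75%.

7.75%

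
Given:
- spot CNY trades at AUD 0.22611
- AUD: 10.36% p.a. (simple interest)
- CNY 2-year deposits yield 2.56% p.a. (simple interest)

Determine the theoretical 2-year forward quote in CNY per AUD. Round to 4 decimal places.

3.8511

T = 2 years.
AUD growth factor: 1 + 0.1036×2 = 1.207200.
Growth of 1 CNY over T: 1 + 0.0256×2 = 1.051200.
CIP: F = S · (grow AUD)/(grow CNY) = 0.22611 × 1.207200/1.051200 = 0.2596651 AUD per CNY.
Quoted the other way: 1/0.2596651 = 3.8511 CNY per AUD.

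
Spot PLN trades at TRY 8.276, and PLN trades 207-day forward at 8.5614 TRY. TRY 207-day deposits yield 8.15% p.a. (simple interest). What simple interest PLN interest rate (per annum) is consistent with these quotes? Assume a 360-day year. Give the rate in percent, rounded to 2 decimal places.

T = 207/360 years.
CIP gives F = S · g_TRY/g_PLN, so g_TRY/g_PLN = 8.5614/8.276 = 1.0344853.
The TRY side grows by 1 + 0.0815×207/360 = 1.0468625.
That pins the PLN growth at 1.0119646.
(1.0119646 − 1)/T = 0.020808, i.e. 2.08%.

2.08%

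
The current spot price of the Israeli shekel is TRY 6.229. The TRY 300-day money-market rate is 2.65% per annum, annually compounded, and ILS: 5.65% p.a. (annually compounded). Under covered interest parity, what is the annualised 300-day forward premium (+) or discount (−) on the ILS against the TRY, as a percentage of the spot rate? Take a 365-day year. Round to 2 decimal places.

T = 300/365 years.
CIP forward (TRY per ILS) = 6.229 × 1.021730/1.0462098 = 6.083250.
(F − S)/S ÷ T = (6.083250 − 6.229)/6.229/(300/365) = -0.028468 → -2.85%.

-2.85%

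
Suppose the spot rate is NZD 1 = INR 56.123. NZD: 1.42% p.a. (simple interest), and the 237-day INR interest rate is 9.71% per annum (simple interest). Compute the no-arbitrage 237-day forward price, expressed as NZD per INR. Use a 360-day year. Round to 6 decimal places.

T = 237/360 years.
Growth of 1 INR over T: 1 + 0.0971×237/360 = 1.0639242.
NZD accumulates by 1 + 0.0142×237/360 = 1.0093483.
So F = 56.123 × 1.0639242 / 1.0093483 = 59.15759 (INR/NZD).
Quoted the other way: 1/59.15759 = 0.016904 NZD per INR.

0.016904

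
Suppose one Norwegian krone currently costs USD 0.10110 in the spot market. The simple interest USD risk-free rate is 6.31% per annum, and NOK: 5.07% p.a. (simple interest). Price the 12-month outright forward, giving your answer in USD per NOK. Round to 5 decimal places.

0.10229

T = 1 year.
Growth of 1 USD over T: 1 + 0.0631×1 = 1.063100.
Growth of 1 NOK over T: 1 + 0.0507×1 = 1.050700.
CIP: F = S · (grow USD)/(grow NOK) = 0.1011 × 1.063100/1.050700 = 0.1022931 USD per NOK.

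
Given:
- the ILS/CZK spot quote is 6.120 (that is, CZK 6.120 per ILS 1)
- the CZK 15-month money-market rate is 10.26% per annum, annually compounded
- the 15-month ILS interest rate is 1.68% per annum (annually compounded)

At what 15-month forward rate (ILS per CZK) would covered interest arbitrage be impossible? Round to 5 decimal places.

0.14766

T = 15/12 years.
Growth of 1 CZK over T: (1 + 0.1026)^(15/12) = 1.1298544.
Growth of 1 ILS over T: (1 + 0.0168)^(15/12) = 1.0210439.
CIP: F = S · (grow CZK)/(grow ILS) = 6.12 × 1.1298544/1.0210439 = 6.772196 CZK per ILS.
Invert for ILS per CZK: 1 / 6.772196 = 0.14766.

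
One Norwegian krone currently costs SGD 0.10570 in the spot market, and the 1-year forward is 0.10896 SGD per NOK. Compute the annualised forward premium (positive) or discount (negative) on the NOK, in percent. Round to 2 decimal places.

T = 1 year.
(F − S)/S = (0.10896 − 0.1057)/0.1057 = 0.0308420.
Annualise by dividing by T: 0.0308420 / 1 = 0.030842 → 3.08%.

+3.08%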